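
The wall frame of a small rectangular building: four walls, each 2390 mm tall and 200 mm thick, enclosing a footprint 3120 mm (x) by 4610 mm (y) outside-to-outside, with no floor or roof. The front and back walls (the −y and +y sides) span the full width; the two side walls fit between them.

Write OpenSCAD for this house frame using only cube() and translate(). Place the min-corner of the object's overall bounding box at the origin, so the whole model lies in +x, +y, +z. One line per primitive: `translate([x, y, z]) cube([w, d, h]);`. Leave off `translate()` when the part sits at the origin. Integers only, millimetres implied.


cube([3120, 200, 2390]);
translate([0, 4410, 0]) cube([3120, 200, 2390]);
translate([0, 200, 0]) cube([200, 4210, 2390]);
translate([2920, 200, 0]) cube([200, 4210, 2390]);


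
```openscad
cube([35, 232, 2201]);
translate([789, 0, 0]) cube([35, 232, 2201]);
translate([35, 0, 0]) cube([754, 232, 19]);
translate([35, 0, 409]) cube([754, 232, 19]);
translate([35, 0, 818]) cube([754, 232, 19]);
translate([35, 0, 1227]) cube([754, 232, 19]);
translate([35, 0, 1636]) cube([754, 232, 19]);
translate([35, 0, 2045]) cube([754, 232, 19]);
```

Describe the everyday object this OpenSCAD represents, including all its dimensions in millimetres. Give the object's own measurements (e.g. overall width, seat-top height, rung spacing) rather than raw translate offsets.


An open bookshelf. Two side panels, each 35 mm thick, 232 mm deep and 2201 mm tall, stand 824 mm apart (outside-to-outside). Between them sit 6 shelves, each 19 mm thick and 232 mm deep, spanning the full gap between the sides. The bottom shelf rests on the floor (its underside at z = 0) and the clear gap between one shelf's top and the next shelf's underside is 390 mm.


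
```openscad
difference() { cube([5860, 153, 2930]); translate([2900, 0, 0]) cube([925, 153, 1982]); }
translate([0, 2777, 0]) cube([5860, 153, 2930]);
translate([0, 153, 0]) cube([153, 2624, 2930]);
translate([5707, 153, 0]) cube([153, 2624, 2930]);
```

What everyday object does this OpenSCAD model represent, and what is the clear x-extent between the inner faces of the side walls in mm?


A single room. The interior width is 5554 mm.

Four walls enclosing a rectangle with a door in the front wall — a room. Outside width 5860 minus two 153 mm walls gives 5554 mm.


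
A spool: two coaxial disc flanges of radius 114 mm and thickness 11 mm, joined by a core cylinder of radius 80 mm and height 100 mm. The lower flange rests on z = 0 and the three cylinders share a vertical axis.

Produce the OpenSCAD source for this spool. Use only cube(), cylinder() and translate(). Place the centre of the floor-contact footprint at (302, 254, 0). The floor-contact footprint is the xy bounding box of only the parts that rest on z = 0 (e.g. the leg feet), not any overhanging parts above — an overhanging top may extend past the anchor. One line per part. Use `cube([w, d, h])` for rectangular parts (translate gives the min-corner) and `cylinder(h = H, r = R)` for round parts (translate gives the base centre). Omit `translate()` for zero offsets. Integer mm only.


translate([302, 254, 0]) cylinder(h = 11, r = 114);
translate([302, 254, 11]) cylinder(h = 100, r = 80);
translate([302, 254, 111]) cylinder(h = 11, r = 114);


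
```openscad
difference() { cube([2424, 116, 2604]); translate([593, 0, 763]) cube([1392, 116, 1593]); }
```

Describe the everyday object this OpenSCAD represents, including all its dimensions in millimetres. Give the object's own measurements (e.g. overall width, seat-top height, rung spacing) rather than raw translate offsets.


A wall 2424 mm long (x), 116 mm thick (y), 2604 mm tall, with a rectangular window opening cut through it. The opening is 1392 mm wide and 1593 mm tall; its sill is at z = 763 mm and its near (−x) edge is 593 mm from the wall's −x end. The opening passes through the full wall thickness.


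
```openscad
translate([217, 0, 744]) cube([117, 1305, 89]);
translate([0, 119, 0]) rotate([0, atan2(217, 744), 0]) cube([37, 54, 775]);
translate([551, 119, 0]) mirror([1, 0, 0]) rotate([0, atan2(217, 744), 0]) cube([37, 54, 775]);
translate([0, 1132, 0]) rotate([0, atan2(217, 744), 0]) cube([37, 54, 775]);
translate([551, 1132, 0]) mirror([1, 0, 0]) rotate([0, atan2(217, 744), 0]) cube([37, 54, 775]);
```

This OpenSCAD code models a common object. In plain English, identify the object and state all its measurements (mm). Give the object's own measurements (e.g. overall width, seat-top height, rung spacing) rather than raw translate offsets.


A sawhorse. A 117×1305×89 mm beam (x, y, z) sits on two A-frame leg pairs. Each pair is two raked legs of 37×54 mm section (54 mm along y) splaying symmetrically in x. Each leg rises 744 mm vertically over 217 mm of horizontal reach and is 775 mm long along its own axis. Every leg's outer bottom edge rests on the floor and its outer top edge meets a bottom edge of the beam — the left legs (tilting toward +x) meet the beam's −x bottom edge, the right legs (their mirror images, tilting toward −x) meet its +x bottom edge — so the leg tops tuck under the beam, the beam's underside is 744 mm above the floor, and the feet are 551 mm apart outside-to-outside with the beam centred between them. The two leg pairs are set in 119 mm from either end of the beam.


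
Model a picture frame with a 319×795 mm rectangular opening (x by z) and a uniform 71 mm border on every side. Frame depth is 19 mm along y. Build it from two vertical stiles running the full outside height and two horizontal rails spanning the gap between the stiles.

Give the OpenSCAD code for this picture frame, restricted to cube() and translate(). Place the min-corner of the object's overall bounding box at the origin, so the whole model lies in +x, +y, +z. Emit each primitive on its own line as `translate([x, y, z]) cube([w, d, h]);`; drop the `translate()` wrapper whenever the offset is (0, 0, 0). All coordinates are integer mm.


cube([71, 19, 937]);
translate([390, 0, 0]) cube([71, 19, 937]);
translate([71, 0, 0]) cube([319, 19, 71]);
translate([71, 0, 866]) cube([319, 19, 71]);


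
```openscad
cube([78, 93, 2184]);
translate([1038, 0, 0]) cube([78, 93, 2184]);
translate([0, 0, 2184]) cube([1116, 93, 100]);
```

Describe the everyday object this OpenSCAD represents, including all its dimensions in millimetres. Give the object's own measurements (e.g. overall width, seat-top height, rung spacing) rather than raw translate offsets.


A door frame. The clear opening is 960 mm wide and 2184 mm high. Two 78 mm wide jambs, 93 mm deep, stand either side of the opening from the floor to the top of the opening. A 100 mm thick head sits across the top of both jambs, spanning the full outside width of the frame.


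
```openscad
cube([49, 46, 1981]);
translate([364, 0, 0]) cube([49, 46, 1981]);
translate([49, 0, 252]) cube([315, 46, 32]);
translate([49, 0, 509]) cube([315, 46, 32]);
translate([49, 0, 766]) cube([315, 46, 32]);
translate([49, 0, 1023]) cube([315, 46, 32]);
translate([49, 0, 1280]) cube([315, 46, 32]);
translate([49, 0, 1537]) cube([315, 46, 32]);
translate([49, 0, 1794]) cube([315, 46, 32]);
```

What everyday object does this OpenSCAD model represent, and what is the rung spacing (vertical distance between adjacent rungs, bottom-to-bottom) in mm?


A ladder. The rung spacing is 257 mm.

Two tall 49×46 posts with 7 short bars between them — a ladder. Adjacent rungs sit at z = 252 and z = 509, so the spacing is 509 − 252 = 257 mm.


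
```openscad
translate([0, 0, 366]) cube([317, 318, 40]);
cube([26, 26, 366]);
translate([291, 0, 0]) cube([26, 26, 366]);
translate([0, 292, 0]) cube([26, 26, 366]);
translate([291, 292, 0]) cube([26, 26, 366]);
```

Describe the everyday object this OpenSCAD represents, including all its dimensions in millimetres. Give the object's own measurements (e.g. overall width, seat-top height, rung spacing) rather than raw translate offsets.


A four-legged stool. The seat is a 317×318×40 mm slab whose top surface is at z = 406 mm; four square legs, each 26×26 mm in cross-section, run from the floor (z = 0) to the underside of the seat, each flush with a corner of the seat.


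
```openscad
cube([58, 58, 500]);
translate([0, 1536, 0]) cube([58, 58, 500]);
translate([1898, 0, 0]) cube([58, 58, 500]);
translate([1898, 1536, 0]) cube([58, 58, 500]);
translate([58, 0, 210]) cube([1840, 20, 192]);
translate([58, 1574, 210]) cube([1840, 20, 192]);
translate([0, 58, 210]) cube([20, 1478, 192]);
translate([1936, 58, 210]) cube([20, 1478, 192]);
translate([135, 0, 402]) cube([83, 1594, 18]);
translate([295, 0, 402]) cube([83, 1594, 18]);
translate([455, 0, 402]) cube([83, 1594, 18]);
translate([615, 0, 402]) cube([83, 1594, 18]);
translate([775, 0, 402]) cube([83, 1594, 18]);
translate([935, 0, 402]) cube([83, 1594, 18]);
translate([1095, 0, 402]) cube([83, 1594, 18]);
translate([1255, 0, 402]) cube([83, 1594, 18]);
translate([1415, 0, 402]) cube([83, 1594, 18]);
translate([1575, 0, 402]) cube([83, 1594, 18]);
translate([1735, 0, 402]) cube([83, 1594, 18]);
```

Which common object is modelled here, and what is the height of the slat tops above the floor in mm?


A bed frame. The slat-top height is 420 mm.

Four posts, four rails, and a row of slats — a bed frame. Slats sit on the rails at z = 210 + 192 = 402; with slat thickness 18, the top is 420 mm.


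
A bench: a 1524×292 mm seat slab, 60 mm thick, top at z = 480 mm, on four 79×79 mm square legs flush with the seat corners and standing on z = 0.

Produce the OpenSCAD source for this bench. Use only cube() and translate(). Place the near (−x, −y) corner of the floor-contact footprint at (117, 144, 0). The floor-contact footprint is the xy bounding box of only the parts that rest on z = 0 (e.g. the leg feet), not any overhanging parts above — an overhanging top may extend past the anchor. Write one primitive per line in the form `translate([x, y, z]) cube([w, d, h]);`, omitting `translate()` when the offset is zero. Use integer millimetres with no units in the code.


translate([117, 144, 420]) cube([1524, 292, 60]);
translate([117, 144, 0]) cube([79, 79, 420]);
translate([117, 357, 0]) cube([79, 79, 420]);
translate([1562, 144, 0]) cube([79, 79, 420]);
translate([1562, 357, 0]) cube([79, 79, 420]);


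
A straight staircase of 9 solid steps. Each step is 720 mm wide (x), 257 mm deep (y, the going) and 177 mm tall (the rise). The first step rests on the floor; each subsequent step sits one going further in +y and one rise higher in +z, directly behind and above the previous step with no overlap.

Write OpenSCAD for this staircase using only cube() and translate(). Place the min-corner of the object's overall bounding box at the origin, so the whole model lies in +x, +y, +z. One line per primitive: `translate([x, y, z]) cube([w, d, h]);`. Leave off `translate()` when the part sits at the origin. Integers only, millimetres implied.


cube([720, 257, 177]);
translate([0, 257, 177]) cube([720, 257, 177]);
translate([0, 514, 354]) cube([720, 257, 177]);
translate([0, 771, 531]) cube([720, 257, 177]);
translate([0, 1028, 708]) cube([720, 257, 177]);
translate([0, 1285, 885]) cube([720, 257, 177]);
translate([0, 1542, 1062]) cube([720, 257, 177]);
translate([0, 1799, 1239]) cube([720, 257, 177]);
translate([0, 2056, 1416]) cube([720, 257, 177]);


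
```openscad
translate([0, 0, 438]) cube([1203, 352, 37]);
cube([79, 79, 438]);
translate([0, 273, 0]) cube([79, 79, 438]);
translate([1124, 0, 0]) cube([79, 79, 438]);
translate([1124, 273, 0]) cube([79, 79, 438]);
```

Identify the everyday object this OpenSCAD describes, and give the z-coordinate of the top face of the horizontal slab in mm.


A bench. The seat-top height is 475 mm.

A long slab on four corner posts — a bench. The slab sits at z = 438 with thickness 37, so the top is 438 + 37 = 475 mm.


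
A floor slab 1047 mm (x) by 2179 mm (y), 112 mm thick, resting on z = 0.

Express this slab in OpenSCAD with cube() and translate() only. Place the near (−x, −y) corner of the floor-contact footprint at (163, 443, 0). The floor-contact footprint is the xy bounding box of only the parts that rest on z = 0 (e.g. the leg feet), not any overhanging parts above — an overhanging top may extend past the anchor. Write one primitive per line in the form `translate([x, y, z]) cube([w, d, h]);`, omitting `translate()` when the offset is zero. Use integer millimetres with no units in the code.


translate([163, 443, 0]) cube([1047, 2179, 112]);


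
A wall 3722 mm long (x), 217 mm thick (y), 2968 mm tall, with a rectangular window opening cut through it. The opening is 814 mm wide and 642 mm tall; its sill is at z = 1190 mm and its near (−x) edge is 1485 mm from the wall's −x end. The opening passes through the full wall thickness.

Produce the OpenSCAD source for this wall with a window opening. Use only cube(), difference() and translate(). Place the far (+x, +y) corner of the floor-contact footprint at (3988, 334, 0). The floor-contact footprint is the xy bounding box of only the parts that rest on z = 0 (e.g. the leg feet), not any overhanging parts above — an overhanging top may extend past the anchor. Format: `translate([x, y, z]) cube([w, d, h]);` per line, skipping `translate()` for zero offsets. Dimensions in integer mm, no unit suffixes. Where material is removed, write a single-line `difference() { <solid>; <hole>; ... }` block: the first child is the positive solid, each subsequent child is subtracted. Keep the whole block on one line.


difference() { translate([266, 117, 0]) cube([3722, 217, 2968]); translate([1751, 117, 1190]) cube([814, 217, 642]); }


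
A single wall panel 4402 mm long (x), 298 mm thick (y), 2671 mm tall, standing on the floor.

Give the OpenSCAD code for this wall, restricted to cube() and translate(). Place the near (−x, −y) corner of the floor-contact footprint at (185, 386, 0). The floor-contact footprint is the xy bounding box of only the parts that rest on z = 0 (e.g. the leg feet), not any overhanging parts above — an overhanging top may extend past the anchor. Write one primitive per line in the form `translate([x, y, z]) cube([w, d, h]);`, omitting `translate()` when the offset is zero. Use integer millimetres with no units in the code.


translate([185, 386, 0]) cube([4402, 298, 2671]);


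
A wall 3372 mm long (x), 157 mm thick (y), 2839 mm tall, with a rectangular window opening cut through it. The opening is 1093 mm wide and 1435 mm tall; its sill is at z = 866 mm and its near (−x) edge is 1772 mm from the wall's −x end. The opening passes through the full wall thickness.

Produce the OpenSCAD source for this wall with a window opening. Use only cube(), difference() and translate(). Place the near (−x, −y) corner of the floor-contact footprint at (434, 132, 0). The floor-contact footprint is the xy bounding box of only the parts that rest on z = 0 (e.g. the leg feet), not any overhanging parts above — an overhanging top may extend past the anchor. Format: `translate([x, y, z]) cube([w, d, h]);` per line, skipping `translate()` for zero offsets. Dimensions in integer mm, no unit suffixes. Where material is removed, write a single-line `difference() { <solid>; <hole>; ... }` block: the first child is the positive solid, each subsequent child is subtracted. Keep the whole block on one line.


difference() { translate([434, 132, 0]) cube([3372, 157, 2839]); translate([2206, 132, 866]) cube([1093, 157, 1435]); }


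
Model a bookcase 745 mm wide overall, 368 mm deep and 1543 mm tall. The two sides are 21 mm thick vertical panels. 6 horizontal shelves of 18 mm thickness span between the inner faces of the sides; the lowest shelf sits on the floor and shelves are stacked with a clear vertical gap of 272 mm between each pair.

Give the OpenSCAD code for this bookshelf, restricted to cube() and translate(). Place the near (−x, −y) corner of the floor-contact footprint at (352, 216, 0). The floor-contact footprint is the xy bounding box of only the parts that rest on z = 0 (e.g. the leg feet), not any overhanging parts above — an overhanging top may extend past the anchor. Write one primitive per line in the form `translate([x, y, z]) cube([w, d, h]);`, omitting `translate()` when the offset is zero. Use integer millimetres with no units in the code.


translate([352, 216, 0]) cube([21, 368, 1543]);
translate([1076, 216, 0]) cube([21, 368, 1543]);
translate([373, 216, 0]) cube([703, 368, 18]);
translate([373, 216, 290]) cube([703, 368, 18]);
translate([373, 216, 580]) cube([703, 368, 18]);
translate([373, 216, 870]) cube([703, 368, 18]);
translate([373, 216, 1160]) cube([703, 368, 18]);
translate([373, 216, 1450]) cube([703, 368, 18]);


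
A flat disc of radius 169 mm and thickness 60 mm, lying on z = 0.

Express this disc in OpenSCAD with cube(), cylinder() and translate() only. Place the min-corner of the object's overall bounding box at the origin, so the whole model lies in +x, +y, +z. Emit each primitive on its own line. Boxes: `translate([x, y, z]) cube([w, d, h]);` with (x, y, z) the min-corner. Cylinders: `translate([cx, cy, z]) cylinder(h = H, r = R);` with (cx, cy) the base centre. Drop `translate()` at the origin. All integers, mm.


translate([169, 169, 0]) cylinder(h = 60, r = 169);


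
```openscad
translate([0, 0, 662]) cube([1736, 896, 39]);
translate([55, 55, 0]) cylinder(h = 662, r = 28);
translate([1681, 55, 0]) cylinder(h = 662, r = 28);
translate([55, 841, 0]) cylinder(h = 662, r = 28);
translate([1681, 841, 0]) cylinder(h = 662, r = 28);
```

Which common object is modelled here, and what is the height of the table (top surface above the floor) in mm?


A table. The table height is 701 mm.

A 1736×896×39 slab sits at z = 662 on four Ø56 mm round legs — a table. The top surface is at 662 + 39 = 701 mm.


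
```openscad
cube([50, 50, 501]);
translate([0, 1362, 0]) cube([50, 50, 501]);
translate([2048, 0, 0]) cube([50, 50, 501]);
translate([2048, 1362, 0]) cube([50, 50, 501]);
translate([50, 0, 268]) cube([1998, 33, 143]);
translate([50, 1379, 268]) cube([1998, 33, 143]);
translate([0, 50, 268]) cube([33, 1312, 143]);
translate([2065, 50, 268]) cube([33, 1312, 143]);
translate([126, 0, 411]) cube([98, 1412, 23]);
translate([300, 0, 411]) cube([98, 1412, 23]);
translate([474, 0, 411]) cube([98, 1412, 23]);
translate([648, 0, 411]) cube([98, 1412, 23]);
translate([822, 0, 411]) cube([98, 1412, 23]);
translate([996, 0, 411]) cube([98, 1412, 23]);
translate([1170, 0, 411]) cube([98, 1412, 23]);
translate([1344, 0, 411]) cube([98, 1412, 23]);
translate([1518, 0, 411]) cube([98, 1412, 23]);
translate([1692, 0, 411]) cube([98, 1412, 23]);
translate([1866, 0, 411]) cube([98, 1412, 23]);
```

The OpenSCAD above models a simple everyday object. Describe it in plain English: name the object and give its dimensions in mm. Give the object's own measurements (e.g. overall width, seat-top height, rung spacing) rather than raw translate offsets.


A bed frame 2098 mm long (x) by 1412 mm wide (y). Four 50×50 mm corner posts, 501 mm tall, at the corners of the footprint. Four rails of 33 mm thickness and 143 mm height run between adjacent posts with their undersides at z = 268 mm, their outer faces flush with the outside of the frame (the two x-running rails run between the posts' inner faces; the two y-running rails run between the posts' inner faces). 11 slats, each 98 mm wide (x) and 23 mm thick, lie across the top of the two x-running rails, running the full 1412 mm width of the frame in y; along x they sit between the end posts with a 76 mm gap after the −x posts and between neighbouring slats, leaving 84 mm before the +x posts.


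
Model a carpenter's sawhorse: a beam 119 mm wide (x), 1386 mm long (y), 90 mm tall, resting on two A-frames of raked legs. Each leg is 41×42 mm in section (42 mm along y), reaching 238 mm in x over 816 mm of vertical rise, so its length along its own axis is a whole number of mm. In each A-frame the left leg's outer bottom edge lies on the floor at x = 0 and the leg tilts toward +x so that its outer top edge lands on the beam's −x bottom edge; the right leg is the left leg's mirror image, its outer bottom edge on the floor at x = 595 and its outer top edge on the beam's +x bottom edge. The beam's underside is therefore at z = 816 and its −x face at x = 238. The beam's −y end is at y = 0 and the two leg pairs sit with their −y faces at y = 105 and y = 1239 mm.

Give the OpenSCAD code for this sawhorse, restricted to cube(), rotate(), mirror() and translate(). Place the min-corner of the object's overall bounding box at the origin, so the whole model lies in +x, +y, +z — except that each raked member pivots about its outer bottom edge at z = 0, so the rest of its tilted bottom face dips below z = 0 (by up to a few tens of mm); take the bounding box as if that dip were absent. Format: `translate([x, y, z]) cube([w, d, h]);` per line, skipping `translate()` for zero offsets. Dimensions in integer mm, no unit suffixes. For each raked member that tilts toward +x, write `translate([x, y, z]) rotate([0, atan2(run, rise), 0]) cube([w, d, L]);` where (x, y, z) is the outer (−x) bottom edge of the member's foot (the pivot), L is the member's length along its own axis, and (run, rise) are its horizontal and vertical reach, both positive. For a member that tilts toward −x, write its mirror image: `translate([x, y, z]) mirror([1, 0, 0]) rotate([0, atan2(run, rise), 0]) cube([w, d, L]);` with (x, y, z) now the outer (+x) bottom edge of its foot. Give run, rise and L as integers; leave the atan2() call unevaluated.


translate([238, 0, 816]) cube([119, 1386, 90]);
translate([0, 105, 0]) rotate([0, atan2(238, 816), 0]) cube([41, 42, 850]);
translate([595, 105, 0]) mirror([1, 0, 0]) rotate([0, atan2(238, 816), 0]) cube([41, 42, 850]);
translate([0, 1239, 0]) rotate([0, atan2(238, 816), 0]) cube([41, 42, 850]);
translate([595, 1239, 0]) mirror([1, 0, 0]) rotate([0, atan2(238, 816), 0]) cube([41, 42, 850]);


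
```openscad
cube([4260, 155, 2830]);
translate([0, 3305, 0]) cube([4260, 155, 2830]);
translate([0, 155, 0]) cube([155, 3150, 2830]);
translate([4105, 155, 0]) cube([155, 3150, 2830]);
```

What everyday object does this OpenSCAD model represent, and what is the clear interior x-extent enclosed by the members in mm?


A house (or room) frame. The interior width is 3950 mm.

Four 2830 mm walls enclosing a rectangle with no floor or roof — a room or house frame. Outside width is 4260 mm and wall thickness is 155 mm, so the interior width is 4260 − 2 × 155 = 3950 mm.


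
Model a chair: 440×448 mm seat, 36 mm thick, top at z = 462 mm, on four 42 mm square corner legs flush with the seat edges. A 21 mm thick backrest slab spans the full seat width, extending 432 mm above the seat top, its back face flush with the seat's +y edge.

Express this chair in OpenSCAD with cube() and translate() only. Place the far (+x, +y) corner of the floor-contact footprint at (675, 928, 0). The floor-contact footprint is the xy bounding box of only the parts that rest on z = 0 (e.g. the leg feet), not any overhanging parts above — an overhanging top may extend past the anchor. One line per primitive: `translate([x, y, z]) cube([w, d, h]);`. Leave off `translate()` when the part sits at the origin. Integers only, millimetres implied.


translate([235, 480, 426]) cube([440, 448, 36]);
translate([235, 480, 0]) cube([42, 42, 426]);
translate([633, 480, 0]) cube([42, 42, 426]);
translate([235, 886, 0]) cube([42, 42, 426]);
translate([633, 886, 0]) cube([42, 42, 426]);
translate([235, 907, 462]) cube([440, 21, 432]);


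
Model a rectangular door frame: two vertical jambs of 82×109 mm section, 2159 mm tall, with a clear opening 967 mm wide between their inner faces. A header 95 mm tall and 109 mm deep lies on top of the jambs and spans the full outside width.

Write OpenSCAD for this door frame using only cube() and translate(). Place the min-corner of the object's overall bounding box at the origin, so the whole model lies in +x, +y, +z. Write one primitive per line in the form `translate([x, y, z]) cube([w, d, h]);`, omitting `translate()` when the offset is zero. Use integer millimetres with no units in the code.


cube([82, 109, 2159]);
translate([1049, 0, 0]) cube([82, 109, 2159]);
translate([0, 0, 2159]) cube([1131, 109, 95]);


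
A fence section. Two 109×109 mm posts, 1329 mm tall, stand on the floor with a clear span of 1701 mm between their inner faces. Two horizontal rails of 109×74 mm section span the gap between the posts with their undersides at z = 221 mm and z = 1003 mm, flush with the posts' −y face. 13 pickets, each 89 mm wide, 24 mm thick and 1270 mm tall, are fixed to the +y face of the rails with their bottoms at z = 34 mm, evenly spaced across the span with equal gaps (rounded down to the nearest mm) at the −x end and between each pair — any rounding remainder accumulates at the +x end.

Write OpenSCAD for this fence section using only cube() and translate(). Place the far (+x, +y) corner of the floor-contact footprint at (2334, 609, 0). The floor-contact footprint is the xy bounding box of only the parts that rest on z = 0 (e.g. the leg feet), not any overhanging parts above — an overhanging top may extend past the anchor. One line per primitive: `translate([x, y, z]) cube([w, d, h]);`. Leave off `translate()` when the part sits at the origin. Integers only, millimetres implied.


translate([415, 500, 0]) cube([109, 109, 1329]);
translate([2225, 500, 0]) cube([109, 109, 1329]);
translate([524, 500, 221]) cube([1701, 109, 74]);
translate([524, 500, 1003]) cube([1701, 109, 74]);
translate([562, 609, 34]) cube([89, 24, 1270]);
translate([689, 609, 34]) cube([89, 24, 1270]);
translate([816, 609, 34]) cube([89, 24, 1270]);
translate([943, 609, 34]) cube([89, 24, 1270]);
translate([1070, 609, 34]) cube([89, 24, 1270]);
translate([1197, 609, 34]) cube([89, 24, 1270]);
translate([1324, 609, 34]) cube([89, 24, 1270]);
translate([1451, 609, 34]) cube([89, 24, 1270]);
translate([1578, 609, 34]) cube([89, 24, 1270]);
translate([1705, 609, 34]) cube([89, 24, 1270]);
translate([1832, 609, 34]) cube([89, 24, 1270]);
translate([1959, 609, 34]) cube([89, 24, 1270]);
translate([2086, 609, 34]) cube([89, 24, 1270]);


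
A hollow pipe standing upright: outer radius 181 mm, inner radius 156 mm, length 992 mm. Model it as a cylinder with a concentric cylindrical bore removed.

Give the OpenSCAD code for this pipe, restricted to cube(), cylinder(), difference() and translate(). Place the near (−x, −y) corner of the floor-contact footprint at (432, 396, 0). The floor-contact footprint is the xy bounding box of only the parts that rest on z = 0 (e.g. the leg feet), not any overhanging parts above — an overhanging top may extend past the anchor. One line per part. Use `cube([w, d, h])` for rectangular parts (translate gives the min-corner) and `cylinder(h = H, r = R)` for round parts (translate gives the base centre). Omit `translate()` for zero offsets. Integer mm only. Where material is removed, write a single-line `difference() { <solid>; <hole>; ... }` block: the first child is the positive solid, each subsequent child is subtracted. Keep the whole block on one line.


difference() { translate([613, 577, 0]) cylinder(h = 992, r = 181); translate([613, 577, 0]) cylinder(h = 992, r = 156); }


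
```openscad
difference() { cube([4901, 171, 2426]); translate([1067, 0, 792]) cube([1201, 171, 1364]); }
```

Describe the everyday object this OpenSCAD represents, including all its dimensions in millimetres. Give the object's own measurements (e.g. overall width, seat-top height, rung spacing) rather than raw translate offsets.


A wall 4901 mm long (x), 171 mm thick (y), 2426 mm tall, with a rectangular window opening cut through it. The opening is 1201 mm wide and 1364 mm tall; its sill is at z = 792 mm and its near (−x) edge is 1067 mm from the wall's −x end. The opening passes through the full wall thickness.


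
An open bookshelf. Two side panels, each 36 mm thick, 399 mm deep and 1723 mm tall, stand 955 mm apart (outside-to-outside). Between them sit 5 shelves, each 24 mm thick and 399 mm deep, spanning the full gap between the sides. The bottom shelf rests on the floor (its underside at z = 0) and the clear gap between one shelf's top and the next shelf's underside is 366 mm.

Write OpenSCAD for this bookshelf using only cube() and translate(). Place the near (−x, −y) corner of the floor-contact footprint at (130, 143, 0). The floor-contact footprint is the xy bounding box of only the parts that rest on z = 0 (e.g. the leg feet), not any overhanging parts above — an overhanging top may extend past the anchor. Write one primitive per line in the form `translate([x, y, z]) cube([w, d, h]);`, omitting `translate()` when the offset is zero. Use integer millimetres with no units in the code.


translate([130, 143, 0]) cube([36, 399, 1723]);
translate([1049, 143, 0]) cube([36, 399, 1723]);
translate([166, 143, 0]) cube([883, 399, 24]);
translate([166, 143, 390]) cube([883, 399, 24]);
translate([166, 143, 780]) cube([883, 399, 24]);
translate([166, 143, 1170]) cube([883, 399, 24]);
translate([166, 143, 1560]) cube([883, 399, 24]);


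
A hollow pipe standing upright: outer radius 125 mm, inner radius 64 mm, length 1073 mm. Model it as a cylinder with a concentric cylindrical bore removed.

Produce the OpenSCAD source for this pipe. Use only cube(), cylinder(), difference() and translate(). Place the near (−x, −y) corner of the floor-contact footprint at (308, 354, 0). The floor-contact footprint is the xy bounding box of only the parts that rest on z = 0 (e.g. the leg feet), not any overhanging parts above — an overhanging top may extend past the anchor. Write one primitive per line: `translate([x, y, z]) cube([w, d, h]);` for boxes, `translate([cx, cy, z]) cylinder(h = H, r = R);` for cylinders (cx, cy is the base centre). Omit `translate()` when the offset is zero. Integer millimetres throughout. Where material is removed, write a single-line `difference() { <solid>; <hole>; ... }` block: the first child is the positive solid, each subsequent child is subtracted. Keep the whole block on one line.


difference() { translate([433, 479, 0]) cylinder(h = 1073, r = 125); translate([433, 479, 0]) cylinder(h = 1073, r = 64); }


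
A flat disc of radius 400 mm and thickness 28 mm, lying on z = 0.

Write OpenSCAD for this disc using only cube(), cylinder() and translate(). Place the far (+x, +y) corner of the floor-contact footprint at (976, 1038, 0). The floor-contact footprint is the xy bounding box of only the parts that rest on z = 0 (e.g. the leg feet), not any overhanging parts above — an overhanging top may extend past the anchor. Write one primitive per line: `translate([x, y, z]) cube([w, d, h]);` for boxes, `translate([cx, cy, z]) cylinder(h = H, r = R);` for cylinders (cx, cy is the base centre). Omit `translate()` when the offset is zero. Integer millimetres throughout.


translate([576, 638, 0]) cylinder(h = 28, r = 400);


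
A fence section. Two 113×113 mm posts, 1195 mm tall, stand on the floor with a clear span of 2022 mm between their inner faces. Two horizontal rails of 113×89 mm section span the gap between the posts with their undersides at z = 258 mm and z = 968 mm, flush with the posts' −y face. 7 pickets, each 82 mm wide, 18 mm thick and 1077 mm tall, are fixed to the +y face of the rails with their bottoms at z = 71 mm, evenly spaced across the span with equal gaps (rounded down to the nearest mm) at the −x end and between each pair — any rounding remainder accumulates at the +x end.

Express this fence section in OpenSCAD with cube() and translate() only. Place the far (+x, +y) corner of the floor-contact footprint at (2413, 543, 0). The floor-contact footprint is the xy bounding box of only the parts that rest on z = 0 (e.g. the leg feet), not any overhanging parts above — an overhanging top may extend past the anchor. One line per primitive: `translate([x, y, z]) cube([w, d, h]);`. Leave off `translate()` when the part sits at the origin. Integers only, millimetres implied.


translate([165, 430, 0]) cube([113, 113, 1195]);
translate([2300, 430, 0]) cube([113, 113, 1195]);
translate([278, 430, 258]) cube([2022, 113, 89]);
translate([278, 430, 968]) cube([2022, 113, 89]);
translate([459, 543, 71]) cube([82, 18, 1077]);
translate([722, 543, 71]) cube([82, 18, 1077]);
translate([985, 543, 71]) cube([82, 18, 1077]);
translate([1248, 543, 71]) cube([82, 18, 1077]);
translate([1511, 543, 71]) cube([82, 18, 1077]);
translate([1774, 543, 71]) cube([82, 18, 1077]);
translate([2037, 543, 71]) cube([82, 18, 1077]);


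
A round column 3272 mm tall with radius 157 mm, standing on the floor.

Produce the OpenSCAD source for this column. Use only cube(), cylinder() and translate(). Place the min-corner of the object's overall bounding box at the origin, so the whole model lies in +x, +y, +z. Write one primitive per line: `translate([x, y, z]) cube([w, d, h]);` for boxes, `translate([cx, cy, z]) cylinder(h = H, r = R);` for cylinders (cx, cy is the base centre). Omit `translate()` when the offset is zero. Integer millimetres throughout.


translate([157, 157, 0]) cylinder(h = 3272, r = 157);


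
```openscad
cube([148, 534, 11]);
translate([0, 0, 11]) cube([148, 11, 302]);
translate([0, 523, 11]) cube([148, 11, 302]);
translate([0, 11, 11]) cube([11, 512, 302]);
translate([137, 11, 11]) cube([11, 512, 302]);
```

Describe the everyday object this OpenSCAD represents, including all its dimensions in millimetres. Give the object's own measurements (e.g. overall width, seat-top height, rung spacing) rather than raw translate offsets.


An open-topped rectangular box: outside dimensions 148×534×313 mm, with a uniform wall and base thickness of 11 mm. The base is a full 148×534 slab on the floor; four walls sit on top of the base. The front and back walls (the −y and +y sides) span the full width; the two side walls fit between them.


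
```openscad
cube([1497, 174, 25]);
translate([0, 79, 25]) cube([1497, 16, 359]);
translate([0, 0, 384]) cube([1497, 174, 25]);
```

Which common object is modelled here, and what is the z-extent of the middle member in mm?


An I-beam. The web height is 359 mm.

Two wide flanges with a thin centred web — an I-beam. Overall 409 mm minus two 25 mm flanges gives a web of 409 − 2·25 = 359 mm.


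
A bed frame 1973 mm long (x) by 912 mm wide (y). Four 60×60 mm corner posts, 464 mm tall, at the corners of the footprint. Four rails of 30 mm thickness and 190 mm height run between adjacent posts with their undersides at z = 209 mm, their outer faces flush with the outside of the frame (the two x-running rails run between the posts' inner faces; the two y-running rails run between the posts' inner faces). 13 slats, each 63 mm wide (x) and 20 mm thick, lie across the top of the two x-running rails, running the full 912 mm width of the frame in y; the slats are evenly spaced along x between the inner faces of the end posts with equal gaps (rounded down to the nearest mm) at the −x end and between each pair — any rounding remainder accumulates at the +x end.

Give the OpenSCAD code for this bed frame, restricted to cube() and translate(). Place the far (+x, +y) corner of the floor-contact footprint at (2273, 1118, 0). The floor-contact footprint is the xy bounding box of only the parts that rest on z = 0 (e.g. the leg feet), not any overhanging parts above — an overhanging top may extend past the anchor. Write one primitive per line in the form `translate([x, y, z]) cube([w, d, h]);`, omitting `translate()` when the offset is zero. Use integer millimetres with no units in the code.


// slat z = rail_z + rail_h = 209 + 190 = 399
// slat gap = ⌊(1853 − 13·63) / 14⌋ = 73
translate([300, 206, 0]) cube([60, 60, 464]);
translate([300, 1058, 0]) cube([60, 60, 464]);
translate([2213, 206, 0]) cube([60, 60, 464]);
translate([2213, 1058, 0]) cube([60, 60, 464]);
translate([360, 206, 209]) cube([1853, 30, 190]);
translate([360, 1088, 209]) cube([1853, 30, 190]);
translate([300, 266, 209]) cube([30, 792, 190]);
translate([2243, 266, 209]) cube([30, 792, 190]);
translate([433, 206, 399]) cube([63, 912, 20]);
translate([569, 206, 399]) cube([63, 912, 20]);
translate([705, 206, 399]) cube([63, 912, 20]);
translate([841, 206, 399]) cube([63, 912, 20]);
translate([977, 206, 399]) cube([63, 912, 20]);
translate([1113, 206, 399]) cube([63, 912, 20]);
translate([1249, 206, 399]) cube([63, 912, 20]);
translate([1385, 206, 399]) cube([63, 912, 20]);
translate([1521, 206, 399]) cube([63, 912, 20]);
translate([1657, 206, 399]) cube([63, 912, 20]);
translate([1793, 206, 399]) cube([63, 912, 20]);
translate([1929, 206, 399]) cube([63, 912, 20]);
translate([2065, 206, 399]) cube([63, 912, 20]);


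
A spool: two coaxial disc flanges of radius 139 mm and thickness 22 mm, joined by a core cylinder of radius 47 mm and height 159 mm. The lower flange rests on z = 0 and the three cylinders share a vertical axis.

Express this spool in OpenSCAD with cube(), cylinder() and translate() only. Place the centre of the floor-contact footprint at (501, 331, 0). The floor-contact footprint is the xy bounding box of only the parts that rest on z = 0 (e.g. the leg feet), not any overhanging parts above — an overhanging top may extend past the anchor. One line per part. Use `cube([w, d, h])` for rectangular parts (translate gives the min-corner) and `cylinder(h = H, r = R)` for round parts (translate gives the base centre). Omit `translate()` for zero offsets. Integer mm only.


translate([501, 331, 0]) cylinder(h = 22, r = 139);
translate([501, 331, 22]) cylinder(h = 159, r = 47);
translate([501, 331, 181]) cylinder(h = 22, r = 139);


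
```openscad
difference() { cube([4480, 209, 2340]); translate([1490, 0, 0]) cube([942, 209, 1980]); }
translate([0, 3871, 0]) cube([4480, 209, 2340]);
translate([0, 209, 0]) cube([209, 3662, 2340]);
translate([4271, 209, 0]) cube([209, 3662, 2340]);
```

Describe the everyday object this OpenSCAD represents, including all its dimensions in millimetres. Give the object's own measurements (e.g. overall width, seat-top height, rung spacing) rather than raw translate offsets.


A single room: four walls, each 2340 mm tall and 209 mm thick, enclosing an outside footprint 4480×4080 mm (x × y), no floor or roof. The front and back walls (−y and +y sides) run the full x-width; the side walls fit between their inner faces. A door opening 942 mm wide and 1980 mm tall is cut through the front wall from the floor up, its −x edge 1490 mm from the wall's −x end.


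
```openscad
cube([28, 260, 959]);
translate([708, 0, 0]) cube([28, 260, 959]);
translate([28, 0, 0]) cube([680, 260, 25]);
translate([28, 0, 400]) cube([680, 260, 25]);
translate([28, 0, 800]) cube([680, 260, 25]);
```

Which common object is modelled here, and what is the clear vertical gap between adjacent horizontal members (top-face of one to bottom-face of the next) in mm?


A bookshelf. The clear shelf gap is 375 mm.

Two tall side panels with 3 horizontal boards between them — a bookshelf. The first two shelf undersides are at z = 0 and z = 400; with shelf thickness 25, the clear gap is 400 − 0 − 25 = 375 mm.


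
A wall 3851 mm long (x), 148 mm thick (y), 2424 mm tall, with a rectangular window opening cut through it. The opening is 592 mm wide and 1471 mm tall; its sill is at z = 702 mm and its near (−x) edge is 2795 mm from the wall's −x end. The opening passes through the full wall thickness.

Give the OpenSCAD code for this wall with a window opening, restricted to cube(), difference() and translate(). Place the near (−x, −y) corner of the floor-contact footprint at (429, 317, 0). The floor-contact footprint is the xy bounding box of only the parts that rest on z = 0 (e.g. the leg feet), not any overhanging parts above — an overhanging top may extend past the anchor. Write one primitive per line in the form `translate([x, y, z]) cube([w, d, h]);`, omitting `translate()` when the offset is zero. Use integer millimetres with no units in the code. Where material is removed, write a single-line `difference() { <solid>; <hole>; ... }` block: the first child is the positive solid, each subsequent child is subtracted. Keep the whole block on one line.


difference() { translate([429, 317, 0]) cube([3851, 148, 2424]); translate([3224, 317, 702]) cube([592, 148, 1471]); }
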